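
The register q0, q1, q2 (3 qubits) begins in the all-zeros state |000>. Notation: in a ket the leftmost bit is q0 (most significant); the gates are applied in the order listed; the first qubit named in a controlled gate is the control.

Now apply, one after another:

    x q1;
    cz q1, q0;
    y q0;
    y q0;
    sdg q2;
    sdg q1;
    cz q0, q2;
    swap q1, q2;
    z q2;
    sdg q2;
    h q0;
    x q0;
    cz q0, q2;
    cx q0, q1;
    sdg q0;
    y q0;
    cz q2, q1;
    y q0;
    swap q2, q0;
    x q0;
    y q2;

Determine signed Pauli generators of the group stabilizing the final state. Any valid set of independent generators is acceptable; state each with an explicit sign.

The stabilizer group can be generated by -IXY, +ZII, -IZZ, among other valid generating sets.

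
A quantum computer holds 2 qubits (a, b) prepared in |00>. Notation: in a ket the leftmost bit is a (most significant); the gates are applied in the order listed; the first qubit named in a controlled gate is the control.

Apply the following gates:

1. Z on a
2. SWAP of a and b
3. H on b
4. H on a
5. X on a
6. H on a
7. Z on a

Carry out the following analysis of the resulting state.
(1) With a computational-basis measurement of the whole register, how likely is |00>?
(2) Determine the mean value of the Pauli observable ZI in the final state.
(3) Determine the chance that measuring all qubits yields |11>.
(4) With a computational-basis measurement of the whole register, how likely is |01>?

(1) Outcome |00> occurs with probability 1/2. Key observation: the block from step 4 through step 7 cancels to the identity and can be dropped.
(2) The observable ZI averages to 1.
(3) A full measurement returns |11> with probability 0.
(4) Outcome |01> occurs with probability 1/2.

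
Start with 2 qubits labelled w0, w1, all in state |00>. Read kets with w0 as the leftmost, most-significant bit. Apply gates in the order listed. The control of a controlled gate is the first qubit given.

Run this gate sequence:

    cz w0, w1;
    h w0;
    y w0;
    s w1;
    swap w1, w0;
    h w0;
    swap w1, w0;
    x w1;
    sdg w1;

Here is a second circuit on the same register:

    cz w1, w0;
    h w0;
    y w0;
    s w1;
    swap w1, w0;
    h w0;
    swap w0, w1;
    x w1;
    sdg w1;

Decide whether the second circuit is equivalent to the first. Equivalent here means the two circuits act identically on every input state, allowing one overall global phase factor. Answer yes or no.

Yes, they are equivalent — the unitaries differ by at most a global phase.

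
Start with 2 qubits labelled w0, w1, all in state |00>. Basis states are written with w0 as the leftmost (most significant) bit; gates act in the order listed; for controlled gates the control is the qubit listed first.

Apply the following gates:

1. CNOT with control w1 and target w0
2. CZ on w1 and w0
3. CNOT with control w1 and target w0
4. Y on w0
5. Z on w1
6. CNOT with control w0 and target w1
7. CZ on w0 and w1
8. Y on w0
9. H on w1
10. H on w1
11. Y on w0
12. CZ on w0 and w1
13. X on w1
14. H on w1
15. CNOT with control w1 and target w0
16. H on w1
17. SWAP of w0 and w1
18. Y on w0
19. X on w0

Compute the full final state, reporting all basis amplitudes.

After the circuit, the state carries amplitude -1/2 on |00>, -1/2 on |01>, -1/2 on |10>, 1/2 on |11>. Key observation: gates 7-12 undo each other exactly, leaving only the rest of the circuit to track.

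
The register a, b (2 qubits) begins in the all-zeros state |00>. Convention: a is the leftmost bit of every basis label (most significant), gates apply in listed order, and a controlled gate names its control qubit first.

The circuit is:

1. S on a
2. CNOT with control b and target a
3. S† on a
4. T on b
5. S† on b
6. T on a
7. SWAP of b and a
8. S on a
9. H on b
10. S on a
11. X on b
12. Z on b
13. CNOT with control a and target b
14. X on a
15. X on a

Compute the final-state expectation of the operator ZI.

In the final state, ZI has expectation 1.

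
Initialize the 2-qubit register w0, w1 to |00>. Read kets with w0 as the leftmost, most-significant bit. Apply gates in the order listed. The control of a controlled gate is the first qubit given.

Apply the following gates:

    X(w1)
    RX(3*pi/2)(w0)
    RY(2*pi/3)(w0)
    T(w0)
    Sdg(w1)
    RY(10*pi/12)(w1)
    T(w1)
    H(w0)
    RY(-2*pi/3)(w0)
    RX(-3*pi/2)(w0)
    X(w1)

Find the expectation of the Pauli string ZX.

The observable ZX averages to 1/4.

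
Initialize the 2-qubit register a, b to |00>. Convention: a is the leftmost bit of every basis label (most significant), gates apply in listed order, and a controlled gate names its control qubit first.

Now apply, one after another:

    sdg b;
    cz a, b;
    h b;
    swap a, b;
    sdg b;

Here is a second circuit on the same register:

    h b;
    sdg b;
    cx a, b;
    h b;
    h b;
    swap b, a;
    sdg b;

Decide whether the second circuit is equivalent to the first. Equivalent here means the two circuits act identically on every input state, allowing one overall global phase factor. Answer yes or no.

No — the two circuits implement different unitaries, even allowing a global phase.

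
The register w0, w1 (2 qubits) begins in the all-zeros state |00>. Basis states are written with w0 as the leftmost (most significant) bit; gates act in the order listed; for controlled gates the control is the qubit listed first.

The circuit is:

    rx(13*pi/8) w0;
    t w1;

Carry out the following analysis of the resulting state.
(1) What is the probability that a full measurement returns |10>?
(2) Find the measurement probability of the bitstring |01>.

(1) The probability of measuring |10> is sin(3*pi/16)**2.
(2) The probability of measuring |01> is 0.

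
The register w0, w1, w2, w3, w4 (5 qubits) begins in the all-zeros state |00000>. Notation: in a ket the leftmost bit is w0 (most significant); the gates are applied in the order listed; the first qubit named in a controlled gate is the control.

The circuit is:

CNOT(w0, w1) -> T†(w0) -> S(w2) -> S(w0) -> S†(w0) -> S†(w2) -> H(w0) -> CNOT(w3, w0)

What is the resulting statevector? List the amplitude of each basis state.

The final amplitudes are sqrt(2)/2 on |00000>, sqrt(2)/2 on |10000>, and 0 on every other basis state. Key observation: steps 3-6 multiply out to the identity, so the circuit reduces to the remaining gates.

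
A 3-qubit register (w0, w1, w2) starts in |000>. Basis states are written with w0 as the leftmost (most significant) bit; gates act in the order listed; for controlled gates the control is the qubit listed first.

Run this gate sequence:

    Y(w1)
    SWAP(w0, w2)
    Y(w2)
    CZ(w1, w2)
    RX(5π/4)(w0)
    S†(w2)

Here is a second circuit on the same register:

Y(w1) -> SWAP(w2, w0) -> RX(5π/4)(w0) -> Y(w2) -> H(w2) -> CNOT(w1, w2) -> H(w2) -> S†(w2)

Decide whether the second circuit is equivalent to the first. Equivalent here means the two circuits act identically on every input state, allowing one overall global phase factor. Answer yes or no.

Yes, they are equivalent — the unitaries differ by at most a global phase.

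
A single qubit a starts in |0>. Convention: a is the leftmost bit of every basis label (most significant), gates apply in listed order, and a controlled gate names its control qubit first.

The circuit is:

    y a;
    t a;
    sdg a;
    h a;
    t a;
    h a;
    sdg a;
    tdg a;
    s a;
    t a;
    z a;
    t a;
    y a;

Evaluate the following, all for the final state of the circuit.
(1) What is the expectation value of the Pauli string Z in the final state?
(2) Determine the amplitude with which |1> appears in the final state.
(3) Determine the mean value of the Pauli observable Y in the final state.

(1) In the final state, Z has expectation sqrt(2)/2.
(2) The final state's coefficient on |1> equals 1/2 + exp(3*I*pi/4)/2.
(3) In the final state, Y has expectation -1/2.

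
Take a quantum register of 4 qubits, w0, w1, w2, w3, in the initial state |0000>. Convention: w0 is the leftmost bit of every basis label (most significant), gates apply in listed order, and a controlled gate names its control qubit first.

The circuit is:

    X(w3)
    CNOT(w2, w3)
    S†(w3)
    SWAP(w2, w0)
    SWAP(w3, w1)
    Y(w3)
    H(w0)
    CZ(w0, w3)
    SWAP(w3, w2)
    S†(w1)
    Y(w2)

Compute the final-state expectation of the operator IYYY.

In the final state, IYYY has expectation 0.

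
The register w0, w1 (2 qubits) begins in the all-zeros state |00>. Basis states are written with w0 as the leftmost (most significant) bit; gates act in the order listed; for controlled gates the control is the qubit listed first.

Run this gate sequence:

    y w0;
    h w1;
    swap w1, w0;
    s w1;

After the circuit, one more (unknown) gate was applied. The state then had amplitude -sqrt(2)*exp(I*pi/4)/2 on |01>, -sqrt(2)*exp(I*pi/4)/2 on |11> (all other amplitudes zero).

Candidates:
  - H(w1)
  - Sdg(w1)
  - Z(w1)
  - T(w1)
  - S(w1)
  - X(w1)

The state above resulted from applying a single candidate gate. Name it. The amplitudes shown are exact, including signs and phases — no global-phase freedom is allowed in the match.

The applied gate was T(w1).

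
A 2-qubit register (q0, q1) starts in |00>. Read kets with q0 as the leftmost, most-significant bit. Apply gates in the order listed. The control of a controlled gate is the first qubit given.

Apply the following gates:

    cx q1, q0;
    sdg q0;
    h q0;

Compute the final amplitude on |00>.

|00> carries amplitude sqrt(2)/2 in the final state.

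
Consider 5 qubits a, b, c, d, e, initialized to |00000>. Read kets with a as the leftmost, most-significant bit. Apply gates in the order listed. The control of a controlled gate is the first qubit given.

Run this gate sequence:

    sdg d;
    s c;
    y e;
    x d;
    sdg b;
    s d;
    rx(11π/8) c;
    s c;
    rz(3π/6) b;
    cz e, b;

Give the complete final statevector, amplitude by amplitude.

The final amplitudes are -exp(3*I*pi/4)*cos(5*pi/16) on |00011>, exp(3*I*pi/4)*sin(5*pi/16) on |00111>, and 0 on every other basis state.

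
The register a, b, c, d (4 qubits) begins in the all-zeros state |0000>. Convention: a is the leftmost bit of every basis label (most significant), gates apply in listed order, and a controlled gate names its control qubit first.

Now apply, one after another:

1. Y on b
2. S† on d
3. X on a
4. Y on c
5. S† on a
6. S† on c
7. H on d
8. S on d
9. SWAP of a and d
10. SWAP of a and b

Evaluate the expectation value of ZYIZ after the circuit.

The expectation value of ZYIZ is 1.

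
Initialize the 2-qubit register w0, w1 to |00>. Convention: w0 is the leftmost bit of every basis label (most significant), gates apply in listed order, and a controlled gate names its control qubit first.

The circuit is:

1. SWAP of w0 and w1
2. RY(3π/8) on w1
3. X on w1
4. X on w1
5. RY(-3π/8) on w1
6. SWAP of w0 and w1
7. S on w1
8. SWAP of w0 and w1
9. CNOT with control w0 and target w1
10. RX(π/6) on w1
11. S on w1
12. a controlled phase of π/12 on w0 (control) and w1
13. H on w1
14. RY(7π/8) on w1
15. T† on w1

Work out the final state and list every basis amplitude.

The final amplitudes are -sin(7*pi/16)*cos(3*pi/16)**2/2 - sin(3*pi/16)**2*sin(7*pi/16)/2 + sqrt(3)*sin(3*pi/16)**2*cos(7*pi/16)/2 + sqrt(3)*cos(3*pi/16)**2*cos(7*pi/16)/2 on |00>, sqrt(3)*exp(-I*pi/4)*sin(7*pi/16)*cos(3*pi/16)**2/2 + sqrt(3)*exp(-I*pi/4)*sin(3*pi/16)**2*sin(7*pi/16)/2 + exp(-I*pi/4)*cos(3*pi/16)**2*cos(7*pi/16)/2 + exp(-I*pi/4)*sin(3*pi/16)**2*cos(7*pi/16)/2 on |01>, 0 on |10>, 0 on |11>. Key observation: steps 2-5 multiply out to the identity, so the circuit reduces to the remaining gates.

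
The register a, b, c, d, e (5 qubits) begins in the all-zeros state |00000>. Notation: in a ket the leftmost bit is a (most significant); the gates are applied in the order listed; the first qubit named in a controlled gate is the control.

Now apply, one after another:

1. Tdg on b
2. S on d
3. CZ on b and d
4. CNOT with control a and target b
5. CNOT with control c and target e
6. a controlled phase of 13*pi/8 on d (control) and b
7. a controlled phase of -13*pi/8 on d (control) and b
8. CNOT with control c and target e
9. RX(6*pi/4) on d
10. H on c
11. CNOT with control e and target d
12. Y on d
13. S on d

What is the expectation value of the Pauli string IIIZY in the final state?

The expectation value of IIIZY is 0. Key observation: gates 5-8 undo each other exactly, leaving only the rest of the circuit to track.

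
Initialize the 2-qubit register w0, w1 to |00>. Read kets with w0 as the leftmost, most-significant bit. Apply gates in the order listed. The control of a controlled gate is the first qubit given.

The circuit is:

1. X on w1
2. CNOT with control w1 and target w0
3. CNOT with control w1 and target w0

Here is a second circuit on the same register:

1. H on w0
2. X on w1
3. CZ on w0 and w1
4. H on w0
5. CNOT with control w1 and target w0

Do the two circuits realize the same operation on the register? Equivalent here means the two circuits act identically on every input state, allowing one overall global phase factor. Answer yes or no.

Yes — the two circuits implement the same unitary up to a global phase.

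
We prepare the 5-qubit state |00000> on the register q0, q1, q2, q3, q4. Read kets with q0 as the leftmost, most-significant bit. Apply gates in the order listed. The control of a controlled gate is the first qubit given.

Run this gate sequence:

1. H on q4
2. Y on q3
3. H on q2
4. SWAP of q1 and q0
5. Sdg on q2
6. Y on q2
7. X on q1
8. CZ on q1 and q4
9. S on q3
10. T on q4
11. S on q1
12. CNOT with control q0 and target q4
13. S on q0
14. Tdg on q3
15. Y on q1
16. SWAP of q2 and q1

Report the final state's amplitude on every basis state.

The resulting statevector has amplitude -exp(3*I*pi/4)/2 on |00010>, -1/2 on |00011>, -exp(I*pi/4)/2 on |01010>, I/2 on |01011>, and 0 on every other basis state.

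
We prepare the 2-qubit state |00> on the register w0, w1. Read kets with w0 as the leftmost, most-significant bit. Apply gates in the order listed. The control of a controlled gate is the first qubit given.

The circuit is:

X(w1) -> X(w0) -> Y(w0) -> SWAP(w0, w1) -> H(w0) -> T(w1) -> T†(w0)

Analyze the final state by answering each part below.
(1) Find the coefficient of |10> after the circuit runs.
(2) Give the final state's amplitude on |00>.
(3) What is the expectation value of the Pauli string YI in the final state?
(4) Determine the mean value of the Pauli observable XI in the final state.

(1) The amplitude on |10> is sqrt(2)*exp(I*pi/4)/2.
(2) |00> carries amplitude -sqrt(2)*I/2 in the final state.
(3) In the final state, YI has expectation sqrt(2)/2.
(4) In the final state, XI has expectation -sqrt(2)/2.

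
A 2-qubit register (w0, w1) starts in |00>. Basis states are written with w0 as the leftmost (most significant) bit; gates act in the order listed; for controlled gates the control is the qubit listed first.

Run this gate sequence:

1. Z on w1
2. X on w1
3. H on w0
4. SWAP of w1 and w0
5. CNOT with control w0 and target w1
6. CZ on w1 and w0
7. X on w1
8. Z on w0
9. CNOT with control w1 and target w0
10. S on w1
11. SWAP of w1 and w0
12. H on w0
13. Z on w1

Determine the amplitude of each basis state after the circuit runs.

After the circuit, the state carries amplitude -I/2 on |00>, -1/2 on |01>, I/2 on |10>, -1/2 on |11>.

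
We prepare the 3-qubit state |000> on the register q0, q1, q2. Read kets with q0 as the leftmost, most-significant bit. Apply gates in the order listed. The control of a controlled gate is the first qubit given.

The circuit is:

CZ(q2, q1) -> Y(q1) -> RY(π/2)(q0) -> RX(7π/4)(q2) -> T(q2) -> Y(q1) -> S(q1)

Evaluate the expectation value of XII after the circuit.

The expectation value of XII is 1.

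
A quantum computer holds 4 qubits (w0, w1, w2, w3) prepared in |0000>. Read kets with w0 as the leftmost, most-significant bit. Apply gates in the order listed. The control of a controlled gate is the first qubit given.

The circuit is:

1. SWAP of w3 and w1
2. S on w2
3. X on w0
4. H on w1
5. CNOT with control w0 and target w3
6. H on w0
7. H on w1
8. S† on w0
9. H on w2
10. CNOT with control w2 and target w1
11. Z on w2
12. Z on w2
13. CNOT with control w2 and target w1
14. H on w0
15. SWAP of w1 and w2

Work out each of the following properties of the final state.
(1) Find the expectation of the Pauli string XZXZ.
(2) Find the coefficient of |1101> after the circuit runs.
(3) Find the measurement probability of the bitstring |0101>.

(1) The observable XZXZ averages to 0. Key observation: the block from step 10 through step 13 cancels to the identity and can be dropped.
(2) The final state's coefficient on |1101> equals sqrt(2)*(1 - I)/4.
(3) The probability of measuring |0101> is 1/4.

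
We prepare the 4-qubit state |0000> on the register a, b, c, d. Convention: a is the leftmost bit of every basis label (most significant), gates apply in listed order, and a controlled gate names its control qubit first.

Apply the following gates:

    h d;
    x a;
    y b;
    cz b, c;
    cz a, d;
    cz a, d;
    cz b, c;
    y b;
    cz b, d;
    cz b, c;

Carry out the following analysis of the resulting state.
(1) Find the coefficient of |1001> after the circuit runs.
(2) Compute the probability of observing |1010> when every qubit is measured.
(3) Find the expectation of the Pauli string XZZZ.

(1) The final state's coefficient on |1001> equals sqrt(2)/2.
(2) Outcome |1010> occurs with probability 0.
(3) The expectation value of XZZZ is 0.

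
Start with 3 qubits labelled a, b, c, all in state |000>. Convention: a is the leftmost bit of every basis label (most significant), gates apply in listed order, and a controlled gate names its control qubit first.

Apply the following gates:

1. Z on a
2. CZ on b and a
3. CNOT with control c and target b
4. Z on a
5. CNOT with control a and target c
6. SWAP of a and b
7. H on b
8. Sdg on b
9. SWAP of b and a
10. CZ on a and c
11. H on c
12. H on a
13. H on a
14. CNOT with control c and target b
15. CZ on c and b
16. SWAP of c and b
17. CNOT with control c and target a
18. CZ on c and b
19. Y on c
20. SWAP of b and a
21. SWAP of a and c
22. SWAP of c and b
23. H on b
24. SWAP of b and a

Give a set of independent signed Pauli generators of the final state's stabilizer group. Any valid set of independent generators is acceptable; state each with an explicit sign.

One valid set of independent stabilizer generators is -XZI, -ZYZ, +IZY (any independent generating set of the same group is equally correct).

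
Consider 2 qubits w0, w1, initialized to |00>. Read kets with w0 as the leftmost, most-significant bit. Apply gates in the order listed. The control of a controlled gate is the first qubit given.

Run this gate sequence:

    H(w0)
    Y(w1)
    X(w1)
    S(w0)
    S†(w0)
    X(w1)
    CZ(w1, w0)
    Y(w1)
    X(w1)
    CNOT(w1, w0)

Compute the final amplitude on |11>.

The amplitude on |11> is sqrt(2)/2. Key observation: gates 3-6 undo each other exactly, leaving only the rest of the circuit to track.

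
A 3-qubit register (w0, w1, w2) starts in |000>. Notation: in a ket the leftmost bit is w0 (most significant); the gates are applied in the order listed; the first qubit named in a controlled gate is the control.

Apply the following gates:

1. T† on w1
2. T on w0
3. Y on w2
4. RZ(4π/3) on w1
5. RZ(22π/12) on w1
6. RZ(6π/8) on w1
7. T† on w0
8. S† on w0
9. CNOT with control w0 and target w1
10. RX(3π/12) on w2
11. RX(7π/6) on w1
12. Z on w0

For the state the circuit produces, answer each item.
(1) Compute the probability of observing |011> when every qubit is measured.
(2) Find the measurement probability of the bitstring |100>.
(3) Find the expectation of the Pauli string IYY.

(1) Outcome |011> occurs with probability sqrt(6)/16 + sqrt(2)/8 + sqrt(3)/8 + 1/4.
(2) The probability of measuring |100> is 0.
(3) In the final state, IYY has expectation sqrt(2)/4.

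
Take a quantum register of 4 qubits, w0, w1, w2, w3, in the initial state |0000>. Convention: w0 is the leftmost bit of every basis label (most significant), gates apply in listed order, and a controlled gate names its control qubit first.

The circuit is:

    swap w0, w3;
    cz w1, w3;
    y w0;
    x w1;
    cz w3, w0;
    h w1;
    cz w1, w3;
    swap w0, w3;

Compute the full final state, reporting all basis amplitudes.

After the circuit, the state carries amplitude sqrt(2)*I/2 on |0001>, -sqrt(2)*I/2 on |0101>, and 0 on every other basis state.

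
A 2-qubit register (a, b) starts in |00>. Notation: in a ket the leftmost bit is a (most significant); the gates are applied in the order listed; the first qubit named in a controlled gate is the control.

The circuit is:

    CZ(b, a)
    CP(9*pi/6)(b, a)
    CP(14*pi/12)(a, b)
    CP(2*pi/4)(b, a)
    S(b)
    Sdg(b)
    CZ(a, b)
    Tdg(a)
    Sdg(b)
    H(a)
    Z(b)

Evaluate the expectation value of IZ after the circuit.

The expectation value of IZ is 1. Key observation: steps 5-6 multiply out to the identity, so the circuit reduces to the remaining gates.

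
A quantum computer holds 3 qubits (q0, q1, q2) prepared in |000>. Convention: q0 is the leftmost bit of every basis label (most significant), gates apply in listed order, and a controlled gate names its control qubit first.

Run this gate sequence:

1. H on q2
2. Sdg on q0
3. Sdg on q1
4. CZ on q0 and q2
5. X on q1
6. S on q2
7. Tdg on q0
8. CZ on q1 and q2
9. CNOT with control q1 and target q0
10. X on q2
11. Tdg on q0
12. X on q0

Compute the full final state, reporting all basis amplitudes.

The final amplitudes are -sqrt(2)*exp(I*pi/4)/2 on |010>, -sqrt(2)*exp(3*I*pi/4)/2 on |011>, and 0 on every other basis state.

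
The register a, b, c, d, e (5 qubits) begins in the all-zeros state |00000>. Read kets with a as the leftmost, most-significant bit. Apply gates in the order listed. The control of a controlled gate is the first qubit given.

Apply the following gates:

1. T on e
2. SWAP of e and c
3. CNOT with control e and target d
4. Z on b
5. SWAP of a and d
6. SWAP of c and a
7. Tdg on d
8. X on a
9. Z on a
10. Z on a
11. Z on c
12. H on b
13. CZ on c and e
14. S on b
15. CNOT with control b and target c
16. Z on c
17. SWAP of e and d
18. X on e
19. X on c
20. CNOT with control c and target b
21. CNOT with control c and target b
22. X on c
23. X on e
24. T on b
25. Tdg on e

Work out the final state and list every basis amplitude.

The resulting statevector has amplitude sqrt(2)/2 on |10000>, -sqrt(2)*exp(3*I*pi/4)/2 on |11100>, and 0 on every other basis state. Key observation: steps 18-23 multiply out to the identity, so the circuit reduces to the remaining gates.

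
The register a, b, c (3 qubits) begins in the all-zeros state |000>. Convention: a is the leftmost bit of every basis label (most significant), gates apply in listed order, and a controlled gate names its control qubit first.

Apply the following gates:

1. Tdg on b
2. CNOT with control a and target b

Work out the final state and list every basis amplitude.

The resulting statevector has amplitude 1 on |000>, and 0 on every other basis state.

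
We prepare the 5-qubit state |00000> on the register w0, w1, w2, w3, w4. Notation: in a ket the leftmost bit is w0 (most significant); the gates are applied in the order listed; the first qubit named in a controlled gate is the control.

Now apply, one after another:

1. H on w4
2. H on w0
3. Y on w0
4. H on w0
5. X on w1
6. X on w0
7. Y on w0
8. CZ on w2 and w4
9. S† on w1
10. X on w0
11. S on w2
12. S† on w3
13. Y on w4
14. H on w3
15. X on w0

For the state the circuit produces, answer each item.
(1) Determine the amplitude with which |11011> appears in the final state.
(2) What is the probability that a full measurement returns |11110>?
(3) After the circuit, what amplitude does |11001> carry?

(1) The amplitude on |11011> is 1/2.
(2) A full measurement returns |11110> with probability 0.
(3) The amplitude on |11001> is 1/2.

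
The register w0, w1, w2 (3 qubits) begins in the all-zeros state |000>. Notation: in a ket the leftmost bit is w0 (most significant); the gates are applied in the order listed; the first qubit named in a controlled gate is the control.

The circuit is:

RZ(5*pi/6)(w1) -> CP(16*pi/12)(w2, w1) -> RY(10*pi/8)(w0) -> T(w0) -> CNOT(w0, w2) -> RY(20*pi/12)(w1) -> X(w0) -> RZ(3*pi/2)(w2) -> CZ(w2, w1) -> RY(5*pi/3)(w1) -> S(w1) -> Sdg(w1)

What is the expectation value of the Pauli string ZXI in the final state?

The observable ZXI averages to -sqrt(6)/8 + sqrt(3)/4.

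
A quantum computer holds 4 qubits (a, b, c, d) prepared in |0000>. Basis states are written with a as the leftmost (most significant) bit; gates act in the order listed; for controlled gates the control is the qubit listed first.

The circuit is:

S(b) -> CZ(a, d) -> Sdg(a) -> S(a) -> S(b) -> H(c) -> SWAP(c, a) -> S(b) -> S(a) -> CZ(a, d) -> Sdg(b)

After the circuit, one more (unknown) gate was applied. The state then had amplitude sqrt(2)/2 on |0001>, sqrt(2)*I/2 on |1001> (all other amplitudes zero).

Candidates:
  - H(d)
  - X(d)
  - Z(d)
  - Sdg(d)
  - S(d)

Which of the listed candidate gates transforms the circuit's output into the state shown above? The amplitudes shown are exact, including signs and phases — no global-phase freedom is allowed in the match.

The applied gate was X(d).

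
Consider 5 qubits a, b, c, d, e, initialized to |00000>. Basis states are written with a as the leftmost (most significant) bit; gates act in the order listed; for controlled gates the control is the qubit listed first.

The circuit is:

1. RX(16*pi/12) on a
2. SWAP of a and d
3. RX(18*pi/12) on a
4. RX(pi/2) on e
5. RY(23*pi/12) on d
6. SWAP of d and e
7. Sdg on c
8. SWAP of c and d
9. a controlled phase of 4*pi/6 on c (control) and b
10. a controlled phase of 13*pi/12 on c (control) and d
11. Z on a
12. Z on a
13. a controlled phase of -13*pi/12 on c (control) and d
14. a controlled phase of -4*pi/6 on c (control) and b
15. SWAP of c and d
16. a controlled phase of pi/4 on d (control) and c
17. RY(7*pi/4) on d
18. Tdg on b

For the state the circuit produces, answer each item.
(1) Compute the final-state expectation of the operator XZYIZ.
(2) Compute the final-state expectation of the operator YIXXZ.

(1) The observable XZYIZ averages to 0.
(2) In the final state, YIXXZ has expectation 0.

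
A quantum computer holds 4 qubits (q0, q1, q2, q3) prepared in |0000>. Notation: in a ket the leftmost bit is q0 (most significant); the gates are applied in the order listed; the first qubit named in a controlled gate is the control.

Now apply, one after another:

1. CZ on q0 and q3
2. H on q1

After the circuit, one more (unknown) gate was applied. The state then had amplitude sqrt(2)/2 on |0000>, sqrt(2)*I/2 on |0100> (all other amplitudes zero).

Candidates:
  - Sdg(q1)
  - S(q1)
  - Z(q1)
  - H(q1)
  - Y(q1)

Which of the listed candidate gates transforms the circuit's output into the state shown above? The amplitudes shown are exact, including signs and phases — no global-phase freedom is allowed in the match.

The unique candidate consistent with the amplitudes is S(q1).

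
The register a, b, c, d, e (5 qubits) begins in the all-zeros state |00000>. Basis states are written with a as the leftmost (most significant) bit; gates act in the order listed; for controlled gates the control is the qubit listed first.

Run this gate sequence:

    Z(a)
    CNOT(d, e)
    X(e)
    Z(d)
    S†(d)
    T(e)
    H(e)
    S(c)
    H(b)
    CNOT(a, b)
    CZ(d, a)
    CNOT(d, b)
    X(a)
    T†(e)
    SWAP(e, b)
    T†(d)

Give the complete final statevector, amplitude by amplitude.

The resulting statevector has amplitude exp(I*pi/4)/2 on |10000>, exp(I*pi/4)/2 on |10001>, -1/2 on |11000>, -1/2 on |11001>, and 0 on every other basis state.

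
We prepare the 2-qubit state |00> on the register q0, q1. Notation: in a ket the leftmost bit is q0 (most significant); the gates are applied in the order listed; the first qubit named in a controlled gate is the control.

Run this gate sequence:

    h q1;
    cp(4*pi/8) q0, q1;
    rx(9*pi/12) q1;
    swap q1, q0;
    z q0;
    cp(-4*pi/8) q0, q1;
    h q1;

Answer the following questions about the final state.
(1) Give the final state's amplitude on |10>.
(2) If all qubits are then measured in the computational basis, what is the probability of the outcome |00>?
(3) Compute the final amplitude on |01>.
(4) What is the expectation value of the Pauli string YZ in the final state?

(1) |10> carries amplitude -sqrt(2 - sqrt(2))/4 + I*sqrt(sqrt(2) + 2)/4 in the final state.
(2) A full measurement returns |00> with probability 1/4.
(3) The final state's coefficient on |01> equals sqrt(2 - sqrt(2))/4 - I*sqrt(sqrt(2) + 2)/4.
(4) In the final state, YZ has expectation 0.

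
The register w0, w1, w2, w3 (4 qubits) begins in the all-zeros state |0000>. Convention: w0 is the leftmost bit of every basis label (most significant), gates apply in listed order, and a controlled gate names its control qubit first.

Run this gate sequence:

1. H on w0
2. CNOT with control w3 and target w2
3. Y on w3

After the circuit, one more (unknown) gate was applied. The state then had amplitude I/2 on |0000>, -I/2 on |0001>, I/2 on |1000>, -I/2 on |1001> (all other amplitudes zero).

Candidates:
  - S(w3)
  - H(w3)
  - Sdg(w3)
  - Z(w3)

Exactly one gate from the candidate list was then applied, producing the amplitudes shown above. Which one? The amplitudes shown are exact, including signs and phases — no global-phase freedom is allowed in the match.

The unique candidate consistent with the amplitudes is H(w3).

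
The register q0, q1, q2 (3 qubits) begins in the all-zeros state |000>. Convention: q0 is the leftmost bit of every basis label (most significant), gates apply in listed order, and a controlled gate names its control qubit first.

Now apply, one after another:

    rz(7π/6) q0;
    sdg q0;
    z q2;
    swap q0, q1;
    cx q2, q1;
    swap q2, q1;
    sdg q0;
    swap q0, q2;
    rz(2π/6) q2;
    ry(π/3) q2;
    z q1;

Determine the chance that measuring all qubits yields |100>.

A full measurement returns |100> with probability 0.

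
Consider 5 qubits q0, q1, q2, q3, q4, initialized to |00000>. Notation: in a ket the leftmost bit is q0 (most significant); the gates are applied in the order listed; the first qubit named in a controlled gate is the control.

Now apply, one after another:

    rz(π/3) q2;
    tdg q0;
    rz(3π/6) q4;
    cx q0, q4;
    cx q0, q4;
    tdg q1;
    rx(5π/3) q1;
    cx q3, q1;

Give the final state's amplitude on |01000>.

|01000> carries amplitude -exp(I*pi/12)/2 in the final state. Key observation: steps 4-5 multiply out to the identity, so the circuit reduces to the remaining gates.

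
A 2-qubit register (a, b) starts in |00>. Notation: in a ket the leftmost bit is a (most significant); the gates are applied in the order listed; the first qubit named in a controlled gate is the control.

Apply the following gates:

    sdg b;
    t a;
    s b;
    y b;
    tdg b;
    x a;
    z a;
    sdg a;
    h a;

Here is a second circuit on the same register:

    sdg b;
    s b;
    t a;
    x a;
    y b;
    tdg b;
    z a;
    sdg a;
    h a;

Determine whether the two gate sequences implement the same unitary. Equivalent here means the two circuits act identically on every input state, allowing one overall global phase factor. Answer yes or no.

Yes: on every input state the two circuits agree up to one overall phase factor.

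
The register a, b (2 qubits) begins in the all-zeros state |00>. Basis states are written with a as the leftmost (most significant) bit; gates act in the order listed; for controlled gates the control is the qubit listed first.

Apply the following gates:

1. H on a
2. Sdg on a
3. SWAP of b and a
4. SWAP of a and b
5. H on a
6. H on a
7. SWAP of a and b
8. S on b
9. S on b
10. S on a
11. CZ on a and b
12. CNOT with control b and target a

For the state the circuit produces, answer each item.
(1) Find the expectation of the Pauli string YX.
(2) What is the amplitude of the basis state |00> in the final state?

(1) The observable YX averages to 1.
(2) |00> carries amplitude sqrt(2)/2 in the final state.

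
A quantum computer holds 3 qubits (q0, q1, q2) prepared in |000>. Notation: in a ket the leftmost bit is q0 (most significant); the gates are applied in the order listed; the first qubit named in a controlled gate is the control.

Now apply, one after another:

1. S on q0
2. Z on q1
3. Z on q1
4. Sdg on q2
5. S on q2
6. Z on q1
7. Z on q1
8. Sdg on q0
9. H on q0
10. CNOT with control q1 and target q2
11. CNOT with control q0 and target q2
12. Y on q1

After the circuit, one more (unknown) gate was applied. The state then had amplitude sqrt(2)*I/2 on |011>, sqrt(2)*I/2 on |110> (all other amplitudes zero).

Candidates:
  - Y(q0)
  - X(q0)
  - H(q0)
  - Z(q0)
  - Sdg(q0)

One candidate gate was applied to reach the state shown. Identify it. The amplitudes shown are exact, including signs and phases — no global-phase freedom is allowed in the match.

The unique candidate consistent with the amplitudes is X(q0). Key observation: steps 1-8 multiply out to the identity, so the circuit reduces to the remaining gates.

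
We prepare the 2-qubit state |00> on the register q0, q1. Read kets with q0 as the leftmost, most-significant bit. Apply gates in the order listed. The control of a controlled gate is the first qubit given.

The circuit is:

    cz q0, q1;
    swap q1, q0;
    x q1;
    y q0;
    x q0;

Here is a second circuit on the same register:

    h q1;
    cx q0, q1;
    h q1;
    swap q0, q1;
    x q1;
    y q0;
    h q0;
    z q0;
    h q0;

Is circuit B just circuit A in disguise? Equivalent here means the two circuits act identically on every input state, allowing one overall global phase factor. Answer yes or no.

Yes: on every input state the two circuits agree up to one overall phase factor.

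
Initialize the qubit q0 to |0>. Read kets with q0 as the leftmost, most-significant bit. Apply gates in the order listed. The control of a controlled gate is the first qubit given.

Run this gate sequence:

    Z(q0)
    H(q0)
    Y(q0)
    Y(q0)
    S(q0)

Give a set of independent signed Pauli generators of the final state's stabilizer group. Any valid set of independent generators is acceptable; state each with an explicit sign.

The final state is stabilized by the group generated by +Y; other independent generating sets are equally valid.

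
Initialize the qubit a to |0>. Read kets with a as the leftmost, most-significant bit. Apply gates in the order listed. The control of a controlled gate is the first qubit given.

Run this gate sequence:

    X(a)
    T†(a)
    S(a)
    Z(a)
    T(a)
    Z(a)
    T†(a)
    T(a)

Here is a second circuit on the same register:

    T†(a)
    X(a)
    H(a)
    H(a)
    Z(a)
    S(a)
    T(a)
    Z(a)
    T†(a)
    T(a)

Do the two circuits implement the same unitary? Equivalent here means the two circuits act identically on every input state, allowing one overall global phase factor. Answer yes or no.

No — the two circuits implement different unitaries, even allowing a global phase.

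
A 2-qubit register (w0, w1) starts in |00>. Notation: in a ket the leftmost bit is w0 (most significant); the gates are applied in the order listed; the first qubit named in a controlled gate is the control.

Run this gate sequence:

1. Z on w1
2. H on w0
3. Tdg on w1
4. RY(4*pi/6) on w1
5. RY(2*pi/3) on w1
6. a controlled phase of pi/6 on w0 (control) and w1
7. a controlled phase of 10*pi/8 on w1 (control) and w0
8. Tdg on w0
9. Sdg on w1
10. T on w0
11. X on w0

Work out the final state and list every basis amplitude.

After the circuit, the state carries amplitude -sqrt(2)/4 on |00>, sqrt(6)*exp(11*I*pi/12)/4 on |01>, -sqrt(2)/4 on |10>, -sqrt(6)*I/4 on |11>.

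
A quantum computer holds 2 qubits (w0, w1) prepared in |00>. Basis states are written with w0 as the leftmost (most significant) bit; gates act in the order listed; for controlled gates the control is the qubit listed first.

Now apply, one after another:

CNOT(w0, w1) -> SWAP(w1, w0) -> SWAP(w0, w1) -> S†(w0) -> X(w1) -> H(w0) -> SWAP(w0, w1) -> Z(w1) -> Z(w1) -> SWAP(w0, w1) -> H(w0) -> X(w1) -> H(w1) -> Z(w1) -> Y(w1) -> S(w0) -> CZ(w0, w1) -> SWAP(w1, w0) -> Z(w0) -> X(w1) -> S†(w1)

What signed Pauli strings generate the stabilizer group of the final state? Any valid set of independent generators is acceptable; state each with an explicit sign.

The stabilizer group can be generated by -XI, -IZ, among other valid generating sets. Key observation: the block from step 5 through step 12 cancels to the identity and can be dropped.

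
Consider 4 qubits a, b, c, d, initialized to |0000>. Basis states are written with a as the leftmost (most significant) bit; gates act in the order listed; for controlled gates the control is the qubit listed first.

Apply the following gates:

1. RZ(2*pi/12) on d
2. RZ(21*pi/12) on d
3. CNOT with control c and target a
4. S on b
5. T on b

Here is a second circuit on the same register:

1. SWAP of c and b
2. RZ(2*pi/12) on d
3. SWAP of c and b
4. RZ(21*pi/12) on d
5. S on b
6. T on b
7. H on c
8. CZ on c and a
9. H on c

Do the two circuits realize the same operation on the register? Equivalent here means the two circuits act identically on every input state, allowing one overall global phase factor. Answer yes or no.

No: there is an input state on which the two circuits produce genuinely different outputs (not merely differing by a phase).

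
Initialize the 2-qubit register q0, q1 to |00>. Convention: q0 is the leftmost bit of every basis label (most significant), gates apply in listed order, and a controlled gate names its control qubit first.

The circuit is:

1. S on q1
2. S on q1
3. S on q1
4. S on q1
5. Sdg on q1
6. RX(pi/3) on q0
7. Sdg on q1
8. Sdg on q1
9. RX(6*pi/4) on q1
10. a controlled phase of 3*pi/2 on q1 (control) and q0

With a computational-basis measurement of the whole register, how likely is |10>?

The probability of measuring |10> is 1/8. Key observation: gates 1-4 undo each other exactly, leaving only the rest of the circuit to track.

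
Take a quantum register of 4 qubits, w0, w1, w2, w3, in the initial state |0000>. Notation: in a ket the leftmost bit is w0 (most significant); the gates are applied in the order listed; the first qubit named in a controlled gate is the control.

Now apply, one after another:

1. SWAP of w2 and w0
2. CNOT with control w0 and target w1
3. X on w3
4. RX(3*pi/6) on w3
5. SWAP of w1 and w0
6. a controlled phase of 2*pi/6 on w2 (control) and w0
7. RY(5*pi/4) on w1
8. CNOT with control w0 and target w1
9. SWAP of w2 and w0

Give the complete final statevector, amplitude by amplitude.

The final amplitudes are I*sqrt(4 - 2*sqrt(2))/4 on |0000>, -sqrt(4 - 2*sqrt(2))/4 on |0001>, -I*sqrt(2*sqrt(2) + 4)/4 on |0100>, sqrt(2*sqrt(2) + 4)/4 on |0101>, and 0 on every other basis state.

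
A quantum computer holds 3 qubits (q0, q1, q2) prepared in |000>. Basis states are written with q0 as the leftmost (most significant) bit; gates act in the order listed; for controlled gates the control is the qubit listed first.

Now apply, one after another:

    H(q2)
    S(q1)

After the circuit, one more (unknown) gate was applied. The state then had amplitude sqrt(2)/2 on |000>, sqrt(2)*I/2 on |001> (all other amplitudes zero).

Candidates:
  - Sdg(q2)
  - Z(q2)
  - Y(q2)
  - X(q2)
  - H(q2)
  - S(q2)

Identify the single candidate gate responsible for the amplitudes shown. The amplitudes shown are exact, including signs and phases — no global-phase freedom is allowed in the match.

The unique candidate consistent with the amplitudes is S(q2).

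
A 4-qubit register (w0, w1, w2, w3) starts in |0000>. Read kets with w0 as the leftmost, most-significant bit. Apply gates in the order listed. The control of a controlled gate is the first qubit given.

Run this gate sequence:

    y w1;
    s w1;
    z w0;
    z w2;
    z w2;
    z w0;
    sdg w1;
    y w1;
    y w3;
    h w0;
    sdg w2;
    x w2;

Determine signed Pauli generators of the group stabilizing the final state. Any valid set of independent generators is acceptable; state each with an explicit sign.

The final state is stabilized by the group generated by +XIII, +IZII, -IIZI, -IIIZ; other independent generating sets are equally valid. Key observation: the block from step 1 through step 8 cancels to the identity and can be dropped.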